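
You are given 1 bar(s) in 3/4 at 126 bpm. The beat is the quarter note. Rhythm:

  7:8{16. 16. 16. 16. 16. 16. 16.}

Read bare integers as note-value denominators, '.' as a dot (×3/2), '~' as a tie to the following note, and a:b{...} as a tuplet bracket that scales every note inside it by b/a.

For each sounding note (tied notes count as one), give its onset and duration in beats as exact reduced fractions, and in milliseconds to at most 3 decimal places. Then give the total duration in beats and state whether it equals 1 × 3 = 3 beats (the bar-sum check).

1) 0.0ms=0b +204.082ms=3/7b
2) 204.082ms=3/7b +204.082ms=3/7b
3) 408.163ms=6/7b +204.082ms=3/7b
4) 612.245ms=9/7b +204.082ms=3/7b
5) 816.327ms=12/7b +204.082ms=3/7b
6) 1020.408ms=15/7b +204.082ms=3/7b
7) 1224.49ms=18/7b +204.082ms=3/7b
Σ=3b of 3 (126bpm 3/4) — PASS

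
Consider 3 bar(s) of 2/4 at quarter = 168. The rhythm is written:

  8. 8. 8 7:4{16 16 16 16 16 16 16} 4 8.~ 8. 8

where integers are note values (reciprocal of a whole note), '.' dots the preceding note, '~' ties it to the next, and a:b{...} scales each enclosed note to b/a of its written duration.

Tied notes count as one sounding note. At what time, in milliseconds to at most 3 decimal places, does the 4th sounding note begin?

note 4 onset = 2b = 714.286ms

1. 0.0ms @ 0 + 267.857ms (3/4)
2. 267.857ms @ 3/4 + 267.857ms (3/4)
3. 535.714ms @ 3/2 + 178.571ms (1/2)
4. 714.286ms @ 2 + 51.02ms (1/7)
5. 765.306ms @ 15/7 + 51.02ms (1/7)
6. 816.327ms @ 16/7 + 51.02ms (1/7)
7. 867.347ms @ 17/7 + 51.02ms (1/7)
8. 918.367ms @ 18/7 + 51.02ms (1/7)
9. 969.388ms @ 19/7 + 51.02ms (1/7)
10. 1020.408ms @ 20/7 + 51.02ms (1/7)
11. 1071.429ms @ 3 + 357.143ms (1)
12. 1428.571ms @ 4 + 535.714ms (3/2)
13. 1964.286ms @ 11/2 + 178.571ms (1/2)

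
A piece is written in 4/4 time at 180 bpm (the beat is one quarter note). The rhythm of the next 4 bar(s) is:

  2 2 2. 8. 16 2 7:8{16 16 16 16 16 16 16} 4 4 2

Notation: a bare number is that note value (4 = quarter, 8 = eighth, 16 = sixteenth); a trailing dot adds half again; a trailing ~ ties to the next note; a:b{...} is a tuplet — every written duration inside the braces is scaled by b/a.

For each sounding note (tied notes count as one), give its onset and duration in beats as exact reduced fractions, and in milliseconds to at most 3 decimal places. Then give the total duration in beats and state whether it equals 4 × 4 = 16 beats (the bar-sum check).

1) 0.0ms=0b +666.667ms=2b
2) 666.667ms=2b +666.667ms=2b
3) 1333.333ms=4b +1000.0ms=3b
4) 2333.333ms=7b +250.0ms=3/4b
5) 2583.333ms=31/4b +83.333ms=1/4b
6) 2666.667ms=8b +666.667ms=2b
7) 3333.333ms=10b +95.238ms=2/7b
8) 3428.571ms=72/7b +95.238ms=2/7b
9) 3523.81ms=74/7b +95.238ms=2/7b
10) 3619.048ms=76/7b +95.238ms=2/7b
11) 3714.286ms=78/7b +95.238ms=2/7b
12) 3809.524ms=80/7b +95.238ms=2/7b
13) 3904.762ms=82/7b +95.238ms=2/7b
14) 4000.0ms=12b +333.333ms=1b
15) 4333.333ms=13b +333.333ms=1b
16) 4666.667ms=14b +666.667ms=2b
Σ=16b of 16 (180bpm 4/4) — PASS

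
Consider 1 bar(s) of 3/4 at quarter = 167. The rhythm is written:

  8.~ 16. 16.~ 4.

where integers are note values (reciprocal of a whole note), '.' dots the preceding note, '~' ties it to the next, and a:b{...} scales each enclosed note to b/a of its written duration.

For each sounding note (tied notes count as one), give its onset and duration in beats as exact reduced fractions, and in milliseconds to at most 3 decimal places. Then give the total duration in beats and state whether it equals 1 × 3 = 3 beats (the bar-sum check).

1) 0.0ms=0b +404.192ms=9/8b
2) 404.192ms=9/8b +673.653ms=15/8b
Σ=3b of 3 (167bpm 3/4) — PASS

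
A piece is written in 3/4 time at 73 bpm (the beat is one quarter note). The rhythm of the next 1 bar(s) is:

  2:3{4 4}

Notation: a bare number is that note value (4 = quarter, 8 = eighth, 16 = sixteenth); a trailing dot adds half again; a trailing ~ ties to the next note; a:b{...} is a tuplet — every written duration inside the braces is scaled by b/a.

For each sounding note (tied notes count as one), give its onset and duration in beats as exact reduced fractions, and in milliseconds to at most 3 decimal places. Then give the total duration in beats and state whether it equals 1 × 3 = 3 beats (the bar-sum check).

1) 0.0ms=0b +1232.877ms=3/2b
2) 1232.877ms=3/2b +1232.877ms=3/2b
Σ=3b of 3 (73bpm 3/4) — PASS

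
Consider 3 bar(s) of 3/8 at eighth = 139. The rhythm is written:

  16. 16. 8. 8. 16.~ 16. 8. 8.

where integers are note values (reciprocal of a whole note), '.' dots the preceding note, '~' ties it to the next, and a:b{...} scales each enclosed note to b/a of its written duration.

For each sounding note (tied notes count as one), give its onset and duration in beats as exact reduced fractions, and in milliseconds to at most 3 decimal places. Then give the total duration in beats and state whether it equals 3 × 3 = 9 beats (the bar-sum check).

1) 0.0ms=0b +323.741ms=3/4b
2) 323.741ms=3/4b +323.741ms=3/4b
3) 647.482ms=3/2b +647.482ms=3/2b
4) 1294.964ms=3b +647.482ms=3/2b
5) 1942.446ms=9/2b +647.482ms=3/2b
6) 2589.928ms=6b +647.482ms=3/2b
7) 3237.41ms=15/2b +647.482ms=3/2b
Σ=9b of 9 (139bpm 3/8) — PASS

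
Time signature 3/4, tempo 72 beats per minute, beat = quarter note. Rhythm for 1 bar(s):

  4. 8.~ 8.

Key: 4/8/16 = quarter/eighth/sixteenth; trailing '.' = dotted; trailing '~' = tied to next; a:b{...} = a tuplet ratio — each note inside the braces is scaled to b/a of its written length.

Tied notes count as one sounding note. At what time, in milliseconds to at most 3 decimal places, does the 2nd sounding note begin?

note 2 onset = 3/2b = 1250.0ms

1. 0.0ms @ 0 + 1250.0ms (3/2)
2. 1250.0ms @ 3/2 + 1250.0ms (3/2)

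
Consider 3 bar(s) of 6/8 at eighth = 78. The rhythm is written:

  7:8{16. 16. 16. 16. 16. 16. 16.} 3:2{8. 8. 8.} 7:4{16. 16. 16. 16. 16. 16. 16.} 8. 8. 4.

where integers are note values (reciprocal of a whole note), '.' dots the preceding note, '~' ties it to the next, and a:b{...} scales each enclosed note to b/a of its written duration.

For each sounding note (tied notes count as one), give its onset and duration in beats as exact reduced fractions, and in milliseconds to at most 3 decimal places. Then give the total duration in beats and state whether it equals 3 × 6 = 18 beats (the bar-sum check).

1) 0.0ms=0b +659.341ms=6/7b
2) 659.341ms=6/7b +659.341ms=6/7b
3) 1318.681ms=12/7b +659.341ms=6/7b
4) 1978.022ms=18/7b +659.341ms=6/7b
5) 2637.363ms=24/7b +659.341ms=6/7b
6) 3296.703ms=30/7b +659.341ms=6/7b
7) 3956.044ms=36/7b +659.341ms=6/7b
8) 4615.385ms=6b +769.231ms=1b
9) 5384.615ms=7b +769.231ms=1b
10) 6153.846ms=8b +769.231ms=1b
11) 6923.077ms=9b +329.67ms=3/7b
12) 7252.747ms=66/7b +329.67ms=3/7b
13) 7582.418ms=69/7b +329.67ms=3/7b
14) 7912.088ms=72/7b +329.67ms=3/7b
15) 8241.758ms=75/7b +329.67ms=3/7b
16) 8571.429ms=78/7b +329.67ms=3/7b
17) 8901.099ms=81/7b +329.67ms=3/7b
18) 9230.769ms=12b +1153.846ms=3/2b
19) 10384.615ms=27/2b +1153.846ms=3/2b
20) 11538.462ms=15b +2307.692ms=3b
Σ=18b of 18 (78bpm 6/8) — PASS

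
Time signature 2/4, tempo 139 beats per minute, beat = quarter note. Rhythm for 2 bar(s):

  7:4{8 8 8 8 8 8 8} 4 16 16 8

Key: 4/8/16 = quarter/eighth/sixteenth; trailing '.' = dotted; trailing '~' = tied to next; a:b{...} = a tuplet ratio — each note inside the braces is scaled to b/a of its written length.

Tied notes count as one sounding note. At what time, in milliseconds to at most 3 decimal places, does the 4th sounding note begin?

1. 0.0ms @ 0 + 123.33ms (2/7)
2. 123.33ms @ 2/7 + 123.33ms (2/7)
3. 246.66ms @ 4/7 + 123.33ms (2/7)
4. 369.99ms @ 6/7 + 123.33ms (2/7)
5. 493.32ms @ 8/7 + 123.33ms (2/7)
6. 616.65ms @ 10/7 + 123.33ms (2/7)
7. 739.979ms @ 12/7 + 123.33ms (2/7)
8. 863.309ms @ 2 + 431.655ms (1)
9. 1294.964ms @ 3 + 107.914ms (1/4)
10. 1402.878ms @ 13/4 + 107.914ms (1/4)
11. 1510.791ms @ 7/2 + 215.827ms (1/2)

note 4 onset = 6/7b = 369.99ms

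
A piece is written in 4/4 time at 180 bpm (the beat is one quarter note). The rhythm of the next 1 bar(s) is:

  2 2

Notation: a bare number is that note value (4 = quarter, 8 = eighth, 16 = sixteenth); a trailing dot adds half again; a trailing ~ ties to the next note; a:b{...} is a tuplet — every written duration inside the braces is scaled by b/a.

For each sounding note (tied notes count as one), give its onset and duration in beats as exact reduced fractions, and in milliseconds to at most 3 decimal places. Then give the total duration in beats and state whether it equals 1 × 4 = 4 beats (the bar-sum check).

1) 0.0ms=0b +666.667ms=2b
2) 666.667ms=2b +666.667ms=2b
Σ=4b of 4 (180bpm 4/4) — PASS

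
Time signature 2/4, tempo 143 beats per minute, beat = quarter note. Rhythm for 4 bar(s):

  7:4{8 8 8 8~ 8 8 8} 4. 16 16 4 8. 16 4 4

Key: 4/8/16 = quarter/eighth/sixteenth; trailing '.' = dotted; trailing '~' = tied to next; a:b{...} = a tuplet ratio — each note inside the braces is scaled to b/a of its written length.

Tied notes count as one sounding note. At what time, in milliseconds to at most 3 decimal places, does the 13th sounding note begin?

1. 0.0ms @ 0 + 119.88ms (2/7)
2. 119.88ms @ 2/7 + 119.88ms (2/7)
3. 239.76ms @ 4/7 + 119.88ms (2/7)
4. 359.64ms @ 6/7 + 239.76ms (4/7)
5. 599.401ms @ 10/7 + 119.88ms (2/7)
6. 719.281ms @ 12/7 + 119.88ms (2/7)
7. 839.161ms @ 2 + 629.371ms (3/2)
8. 1468.531ms @ 7/2 + 104.895ms (1/4)
9. 1573.427ms @ 15/4 + 104.895ms (1/4)
10. 1678.322ms @ 4 + 419.58ms (1)
11. 2097.902ms @ 5 + 314.685ms (3/4)
12. 2412.587ms @ 23/4 + 104.895ms (1/4)
13. 2517.483ms @ 6 + 419.58ms (1)
14. 2937.063ms @ 7 + 419.58ms (1)

note 13 onset = 6b = 2517.483ms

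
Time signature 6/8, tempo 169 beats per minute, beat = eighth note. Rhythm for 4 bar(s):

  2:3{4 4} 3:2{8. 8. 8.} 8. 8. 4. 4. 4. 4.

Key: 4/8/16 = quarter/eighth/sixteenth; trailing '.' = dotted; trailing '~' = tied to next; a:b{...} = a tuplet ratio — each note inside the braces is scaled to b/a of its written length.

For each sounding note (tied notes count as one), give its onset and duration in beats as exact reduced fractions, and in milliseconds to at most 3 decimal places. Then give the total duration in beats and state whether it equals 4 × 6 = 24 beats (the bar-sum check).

1) 0.0ms=0b +1065.089ms=3b
2) 1065.089ms=3b +1065.089ms=3b
3) 2130.178ms=6b +355.03ms=1b
4) 2485.207ms=7b +355.03ms=1b
5) 2840.237ms=8b +355.03ms=1b
6) 3195.266ms=9b +532.544ms=3/2b
7) 3727.811ms=21/2b +532.544ms=3/2b
8) 4260.355ms=12b +1065.089ms=3b
9) 5325.444ms=15b +1065.089ms=3b
10) 6390.533ms=18b +1065.089ms=3b
11) 7455.621ms=21b +1065.089ms=3b
Σ=24b of 24 (169bpm 6/8) — PASS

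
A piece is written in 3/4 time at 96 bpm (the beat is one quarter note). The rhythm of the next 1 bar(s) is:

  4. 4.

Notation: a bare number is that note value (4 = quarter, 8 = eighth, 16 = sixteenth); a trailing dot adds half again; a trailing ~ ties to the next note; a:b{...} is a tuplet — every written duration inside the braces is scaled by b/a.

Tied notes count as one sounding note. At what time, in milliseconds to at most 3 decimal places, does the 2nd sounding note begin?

note 2 onset = 3/2b = 937.5ms

1. 0.0ms @ 0 + 937.5ms (3/2)
2. 937.5ms @ 3/2 + 937.5ms (3/2)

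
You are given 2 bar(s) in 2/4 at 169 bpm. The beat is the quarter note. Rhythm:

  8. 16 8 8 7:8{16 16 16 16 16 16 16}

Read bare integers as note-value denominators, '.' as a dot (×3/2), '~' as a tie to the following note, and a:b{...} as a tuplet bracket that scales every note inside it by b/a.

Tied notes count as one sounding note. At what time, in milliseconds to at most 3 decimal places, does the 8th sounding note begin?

1. 0.0ms @ 0 + 266.272ms (3/4)
2. 266.272ms @ 3/4 + 88.757ms (1/4)
3. 355.03ms @ 1 + 177.515ms (1/2)
4. 532.544ms @ 3/2 + 177.515ms (1/2)
5. 710.059ms @ 2 + 101.437ms (2/7)
6. 811.496ms @ 16/7 + 101.437ms (2/7)
7. 912.933ms @ 18/7 + 101.437ms (2/7)
8. 1014.37ms @ 20/7 + 101.437ms (2/7)
9. 1115.807ms @ 22/7 + 101.437ms (2/7)
10. 1217.244ms @ 24/7 + 101.437ms (2/7)
11. 1318.681ms @ 26/7 + 101.437ms (2/7)

note 8 onset = 20/7b = 1014.37ms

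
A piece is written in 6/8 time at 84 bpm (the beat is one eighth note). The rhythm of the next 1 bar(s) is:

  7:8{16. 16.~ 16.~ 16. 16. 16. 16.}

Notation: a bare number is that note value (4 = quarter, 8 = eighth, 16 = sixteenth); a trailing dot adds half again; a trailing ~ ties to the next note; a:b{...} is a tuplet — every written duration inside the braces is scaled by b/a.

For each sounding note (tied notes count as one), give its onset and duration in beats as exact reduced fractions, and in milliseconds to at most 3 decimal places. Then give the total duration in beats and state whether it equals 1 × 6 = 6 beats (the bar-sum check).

1) 0.0ms=0b +612.245ms=6/7b
2) 612.245ms=6/7b +1836.735ms=18/7b
3) 2448.98ms=24/7b +612.245ms=6/7b
4) 3061.224ms=30/7b +612.245ms=6/7b
5) 3673.469ms=36/7b +612.245ms=6/7b
Σ=6b of 6 (84bpm 6/8) — PASS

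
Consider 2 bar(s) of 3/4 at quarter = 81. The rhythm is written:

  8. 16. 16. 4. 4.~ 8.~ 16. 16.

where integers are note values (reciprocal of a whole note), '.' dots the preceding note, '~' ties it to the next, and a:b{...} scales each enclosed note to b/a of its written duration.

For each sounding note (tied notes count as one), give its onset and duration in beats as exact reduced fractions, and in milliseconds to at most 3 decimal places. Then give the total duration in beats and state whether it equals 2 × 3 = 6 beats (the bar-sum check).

1) 0.0ms=0b +555.556ms=3/4b
2) 555.556ms=3/4b +277.778ms=3/8b
3) 833.333ms=9/8b +277.778ms=3/8b
4) 1111.111ms=3/2b +1111.111ms=3/2b
5) 2222.222ms=3b +1944.444ms=21/8b
6) 4166.667ms=45/8b +277.778ms=3/8b
Σ=6b of 6 (81bpm 3/4) — PASS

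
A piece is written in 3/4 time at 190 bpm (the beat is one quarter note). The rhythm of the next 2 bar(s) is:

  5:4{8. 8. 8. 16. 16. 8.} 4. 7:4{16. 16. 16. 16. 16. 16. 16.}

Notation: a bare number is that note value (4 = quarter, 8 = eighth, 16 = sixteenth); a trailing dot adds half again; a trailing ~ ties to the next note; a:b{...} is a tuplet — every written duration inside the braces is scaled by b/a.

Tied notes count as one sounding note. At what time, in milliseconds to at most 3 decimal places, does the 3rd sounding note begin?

note 3 onset = 6/5b = 378.947ms

1. 0.0ms @ 0 + 189.474ms (3/5)
2. 189.474ms @ 3/5 + 189.474ms (3/5)
3. 378.947ms @ 6/5 + 189.474ms (3/5)
4. 568.421ms @ 9/5 + 94.737ms (3/10)
5. 663.158ms @ 21/10 + 94.737ms (3/10)
6. 757.895ms @ 12/5 + 189.474ms (3/5)
7. 947.368ms @ 3 + 473.684ms (3/2)
8. 1421.053ms @ 9/2 + 67.669ms (3/14)
9. 1488.722ms @ 33/7 + 67.669ms (3/14)
10. 1556.391ms @ 69/14 + 67.669ms (3/14)
11. 1624.06ms @ 36/7 + 67.669ms (3/14)
12. 1691.729ms @ 75/14 + 67.669ms (3/14)
13. 1759.398ms @ 39/7 + 67.669ms (3/14)
14. 1827.068ms @ 81/14 + 67.669ms (3/14)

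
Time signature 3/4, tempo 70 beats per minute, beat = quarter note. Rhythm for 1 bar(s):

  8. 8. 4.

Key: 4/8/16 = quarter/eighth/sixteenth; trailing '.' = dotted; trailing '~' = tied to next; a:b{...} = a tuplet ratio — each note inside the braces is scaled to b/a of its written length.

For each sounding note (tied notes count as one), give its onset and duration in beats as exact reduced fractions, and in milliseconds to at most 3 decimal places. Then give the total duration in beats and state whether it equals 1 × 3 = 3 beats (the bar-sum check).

1) 0.0ms=0b +642.857ms=3/4b
2) 642.857ms=3/4b +642.857ms=3/4b
3) 1285.714ms=3/2b +1285.714ms=3/2b
Σ=3b of 3 (70bpm 3/4) — PASS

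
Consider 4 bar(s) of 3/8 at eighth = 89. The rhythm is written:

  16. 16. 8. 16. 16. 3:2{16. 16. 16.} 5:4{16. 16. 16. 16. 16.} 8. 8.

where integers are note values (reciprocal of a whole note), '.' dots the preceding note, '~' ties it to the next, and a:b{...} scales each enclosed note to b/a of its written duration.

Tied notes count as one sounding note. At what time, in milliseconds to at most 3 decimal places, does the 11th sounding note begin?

note 11 onset = 36/5b = 4853.933ms

1. 0.0ms @ 0 + 505.618ms (3/4)
2. 505.618ms @ 3/4 + 505.618ms (3/4)
3. 1011.236ms @ 3/2 + 1011.236ms (3/2)
4. 2022.472ms @ 3 + 505.618ms (3/4)
5. 2528.09ms @ 15/4 + 505.618ms (3/4)
6. 3033.708ms @ 9/2 + 337.079ms (1/2)
7. 3370.787ms @ 5 + 337.079ms (1/2)
8. 3707.865ms @ 11/2 + 337.079ms (1/2)
9. 4044.944ms @ 6 + 404.494ms (3/5)
10. 4449.438ms @ 33/5 + 404.494ms (3/5)
11. 4853.933ms @ 36/5 + 404.494ms (3/5)
12. 5258.427ms @ 39/5 + 404.494ms (3/5)
13. 5662.921ms @ 42/5 + 404.494ms (3/5)
14. 6067.416ms @ 9 + 1011.236ms (3/2)
15. 7078.652ms @ 21/2 + 1011.236ms (3/2)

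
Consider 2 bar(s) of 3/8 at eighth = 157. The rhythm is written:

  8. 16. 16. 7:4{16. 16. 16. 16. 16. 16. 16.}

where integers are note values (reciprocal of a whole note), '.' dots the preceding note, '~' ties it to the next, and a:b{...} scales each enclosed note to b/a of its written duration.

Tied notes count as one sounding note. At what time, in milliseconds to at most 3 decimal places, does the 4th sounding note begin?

note 4 onset = 3b = 1146.497ms

1. 0.0ms @ 0 + 573.248ms (3/2)
2. 573.248ms @ 3/2 + 286.624ms (3/4)
3. 859.873ms @ 9/4 + 286.624ms (3/4)
4. 1146.497ms @ 3 + 163.785ms (3/7)
5. 1310.282ms @ 24/7 + 163.785ms (3/7)
6. 1474.067ms @ 27/7 + 163.785ms (3/7)
7. 1637.853ms @ 30/7 + 163.785ms (3/7)
8. 1801.638ms @ 33/7 + 163.785ms (3/7)
9. 1965.423ms @ 36/7 + 163.785ms (3/7)
10. 2129.208ms @ 39/7 + 163.785ms (3/7)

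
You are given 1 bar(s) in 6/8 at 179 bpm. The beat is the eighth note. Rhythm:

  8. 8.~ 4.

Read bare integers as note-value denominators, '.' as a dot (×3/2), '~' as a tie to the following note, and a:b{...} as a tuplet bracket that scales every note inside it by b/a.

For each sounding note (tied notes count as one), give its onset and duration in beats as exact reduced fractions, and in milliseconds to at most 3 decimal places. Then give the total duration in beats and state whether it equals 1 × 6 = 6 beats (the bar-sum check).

1) 0.0ms=0b +502.793ms=3/2b
2) 502.793ms=3/2b +1508.38ms=9/2b
Σ=6b of 6 (179bpm 6/8) — PASS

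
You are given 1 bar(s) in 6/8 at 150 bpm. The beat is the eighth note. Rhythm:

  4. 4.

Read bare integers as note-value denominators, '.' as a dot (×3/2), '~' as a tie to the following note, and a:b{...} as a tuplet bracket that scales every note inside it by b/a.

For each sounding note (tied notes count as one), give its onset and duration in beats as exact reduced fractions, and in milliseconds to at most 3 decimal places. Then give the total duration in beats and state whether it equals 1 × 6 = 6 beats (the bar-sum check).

1) 0.0ms=0b +1200.0ms=3b
2) 1200.0ms=3b +1200.0ms=3b
Σ=6b of 6 (150bpm 6/8) — PASS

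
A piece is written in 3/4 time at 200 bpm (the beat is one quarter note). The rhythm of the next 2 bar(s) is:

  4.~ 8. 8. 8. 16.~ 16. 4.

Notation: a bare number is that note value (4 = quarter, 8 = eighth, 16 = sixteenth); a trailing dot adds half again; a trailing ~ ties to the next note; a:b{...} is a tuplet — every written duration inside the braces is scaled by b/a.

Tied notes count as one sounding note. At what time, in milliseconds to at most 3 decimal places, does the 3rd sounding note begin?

1. 0.0ms @ 0 + 675.0ms (9/4)
2. 675.0ms @ 9/4 + 225.0ms (3/4)
3. 900.0ms @ 3 + 225.0ms (3/4)
4. 1125.0ms @ 15/4 + 225.0ms (3/4)
5. 1350.0ms @ 9/2 + 450.0ms (3/2)

note 3 onset = 3b = 900.0ms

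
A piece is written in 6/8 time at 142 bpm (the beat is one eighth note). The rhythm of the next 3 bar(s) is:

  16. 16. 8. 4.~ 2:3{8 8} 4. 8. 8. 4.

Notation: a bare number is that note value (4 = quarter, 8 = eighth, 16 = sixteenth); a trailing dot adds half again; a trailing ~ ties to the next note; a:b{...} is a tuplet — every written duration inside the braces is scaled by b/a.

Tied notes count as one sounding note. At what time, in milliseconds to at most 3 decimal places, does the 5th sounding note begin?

1. 0.0ms @ 0 + 316.901ms (3/4)
2. 316.901ms @ 3/4 + 316.901ms (3/4)
3. 633.803ms @ 3/2 + 633.803ms (3/2)
4. 1267.606ms @ 3 + 1901.408ms (9/2)
5. 3169.014ms @ 15/2 + 633.803ms (3/2)
6. 3802.817ms @ 9 + 1267.606ms (3)
7. 5070.423ms @ 12 + 633.803ms (3/2)
8. 5704.225ms @ 27/2 + 633.803ms (3/2)
9. 6338.028ms @ 15 + 1267.606ms (3)

note 5 onset = 15/2b = 3169.014ms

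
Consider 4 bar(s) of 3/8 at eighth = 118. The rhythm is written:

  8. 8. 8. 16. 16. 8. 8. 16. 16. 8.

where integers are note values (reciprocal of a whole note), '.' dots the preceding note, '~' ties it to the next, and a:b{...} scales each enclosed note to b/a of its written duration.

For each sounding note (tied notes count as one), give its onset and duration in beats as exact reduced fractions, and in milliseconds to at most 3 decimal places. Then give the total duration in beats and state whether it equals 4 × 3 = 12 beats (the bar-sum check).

1) 0.0ms=0b +762.712ms=3/2b
2) 762.712ms=3/2b +762.712ms=3/2b
3) 1525.424ms=3b +762.712ms=3/2b
4) 2288.136ms=9/2b +381.356ms=3/4b
5) 2669.492ms=21/4b +381.356ms=3/4b
6) 3050.847ms=6b +762.712ms=3/2b
7) 3813.559ms=15/2b +762.712ms=3/2b
8) 4576.271ms=9b +381.356ms=3/4b
9) 4957.627ms=39/4b +381.356ms=3/4b
10) 5338.983ms=21/2b +762.712ms=3/2b
Σ=12b of 12 (118bpm 3/8) — PASS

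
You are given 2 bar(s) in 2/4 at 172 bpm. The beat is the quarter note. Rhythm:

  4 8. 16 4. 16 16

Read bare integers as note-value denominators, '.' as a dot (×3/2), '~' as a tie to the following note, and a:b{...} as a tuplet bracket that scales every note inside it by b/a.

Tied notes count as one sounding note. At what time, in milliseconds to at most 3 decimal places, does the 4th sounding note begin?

1. 0.0ms @ 0 + 348.837ms (1)
2. 348.837ms @ 1 + 261.628ms (3/4)
3. 610.465ms @ 7/4 + 87.209ms (1/4)
4. 697.674ms @ 2 + 523.256ms (3/2)
5. 1220.93ms @ 7/2 + 87.209ms (1/4)
6. 1308.14ms @ 15/4 + 87.209ms (1/4)

note 4 onset = 2b = 697.674ms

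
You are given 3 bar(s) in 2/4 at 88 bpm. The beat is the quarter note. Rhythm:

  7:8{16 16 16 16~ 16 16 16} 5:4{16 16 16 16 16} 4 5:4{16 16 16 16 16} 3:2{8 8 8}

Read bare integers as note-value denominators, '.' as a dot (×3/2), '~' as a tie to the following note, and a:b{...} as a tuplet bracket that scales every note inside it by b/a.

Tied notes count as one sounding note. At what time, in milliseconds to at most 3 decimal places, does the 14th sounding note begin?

note 14 onset = 21/5b = 2863.636ms

1. 0.0ms @ 0 + 194.805ms (2/7)
2. 194.805ms @ 2/7 + 194.805ms (2/7)
3. 389.61ms @ 4/7 + 194.805ms (2/7)
4. 584.416ms @ 6/7 + 389.61ms (4/7)
5. 974.026ms @ 10/7 + 194.805ms (2/7)
6. 1168.831ms @ 12/7 + 194.805ms (2/7)
7. 1363.636ms @ 2 + 136.364ms (1/5)
8. 1500.0ms @ 11/5 + 136.364ms (1/5)
9. 1636.364ms @ 12/5 + 136.364ms (1/5)
10. 1772.727ms @ 13/5 + 136.364ms (1/5)
11. 1909.091ms @ 14/5 + 136.364ms (1/5)
12. 2045.455ms @ 3 + 681.818ms (1)
13. 2727.273ms @ 4 + 136.364ms (1/5)
14. 2863.636ms @ 21/5 + 136.364ms (1/5)
15. 3000.0ms @ 22/5 + 136.364ms (1/5)
16. 3136.364ms @ 23/5 + 136.364ms (1/5)
17. 3272.727ms @ 24/5 + 136.364ms (1/5)
18. 3409.091ms @ 5 + 227.273ms (1/3)
19. 3636.364ms @ 16/3 + 227.273ms (1/3)
20. 3863.636ms @ 17/3 + 227.273ms (1/3)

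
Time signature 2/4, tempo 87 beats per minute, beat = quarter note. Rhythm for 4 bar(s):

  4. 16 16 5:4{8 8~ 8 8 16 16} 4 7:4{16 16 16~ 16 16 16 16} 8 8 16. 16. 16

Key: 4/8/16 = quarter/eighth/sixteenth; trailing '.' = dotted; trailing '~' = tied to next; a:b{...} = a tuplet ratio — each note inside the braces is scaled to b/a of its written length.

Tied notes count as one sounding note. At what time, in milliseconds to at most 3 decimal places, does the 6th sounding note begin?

note 6 onset = 16/5b = 2206.897ms

1. 0.0ms @ 0 + 1034.483ms (3/2)
2. 1034.483ms @ 3/2 + 172.414ms (1/4)
3. 1206.897ms @ 7/4 + 172.414ms (1/4)
4. 1379.31ms @ 2 + 275.862ms (2/5)
5. 1655.172ms @ 12/5 + 551.724ms (4/5)
6. 2206.897ms @ 16/5 + 275.862ms (2/5)
7. 2482.759ms @ 18/5 + 137.931ms (1/5)
8. 2620.69ms @ 19/5 + 137.931ms (1/5)
9. 2758.621ms @ 4 + 689.655ms (1)
10. 3448.276ms @ 5 + 98.522ms (1/7)
11. 3546.798ms @ 36/7 + 98.522ms (1/7)
12. 3645.32ms @ 37/7 + 197.044ms (2/7)
13. 3842.365ms @ 39/7 + 98.522ms (1/7)
14. 3940.887ms @ 40/7 + 98.522ms (1/7)
15. 4039.409ms @ 41/7 + 98.522ms (1/7)
16. 4137.931ms @ 6 + 344.828ms (1/2)
17. 4482.759ms @ 13/2 + 344.828ms (1/2)
18. 4827.586ms @ 7 + 258.621ms (3/8)
19. 5086.207ms @ 59/8 + 258.621ms (3/8)
20. 5344.828ms @ 31/4 + 172.414ms (1/4)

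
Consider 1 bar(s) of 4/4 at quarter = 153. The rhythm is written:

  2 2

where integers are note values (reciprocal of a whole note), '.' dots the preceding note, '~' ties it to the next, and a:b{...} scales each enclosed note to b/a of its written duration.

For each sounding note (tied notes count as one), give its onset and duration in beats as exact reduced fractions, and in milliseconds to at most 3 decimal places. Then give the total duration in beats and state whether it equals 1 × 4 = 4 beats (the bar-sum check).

1) 0.0ms=0b +784.314ms=2b
2) 784.314ms=2b +784.314ms=2b
Σ=4b of 4 (153bpm 4/4) — PASS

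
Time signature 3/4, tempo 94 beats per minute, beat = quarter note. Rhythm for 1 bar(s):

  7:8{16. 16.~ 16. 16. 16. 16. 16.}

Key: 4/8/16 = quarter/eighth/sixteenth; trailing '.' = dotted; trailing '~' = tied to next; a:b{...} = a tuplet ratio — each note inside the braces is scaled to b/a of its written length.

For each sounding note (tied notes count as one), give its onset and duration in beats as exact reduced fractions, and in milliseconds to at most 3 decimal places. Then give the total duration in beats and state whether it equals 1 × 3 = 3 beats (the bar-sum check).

1) 0.0ms=0b +273.556ms=3/7b
2) 273.556ms=3/7b +547.112ms=6/7b
3) 820.669ms=9/7b +273.556ms=3/7b
4) 1094.225ms=12/7b +273.556ms=3/7b
5) 1367.781ms=15/7b +273.556ms=3/7b
6) 1641.337ms=18/7b +273.556ms=3/7b
Σ=3b of 3 (94bpm 3/4) — PASS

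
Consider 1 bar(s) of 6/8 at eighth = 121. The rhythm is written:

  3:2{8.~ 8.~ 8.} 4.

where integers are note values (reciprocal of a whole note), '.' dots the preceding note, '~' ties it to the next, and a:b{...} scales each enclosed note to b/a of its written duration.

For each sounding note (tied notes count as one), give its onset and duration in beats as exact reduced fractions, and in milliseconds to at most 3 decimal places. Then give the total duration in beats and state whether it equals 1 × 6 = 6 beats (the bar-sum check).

1) 0.0ms=0b +1487.603ms=3b
2) 1487.603ms=3b +1487.603ms=3b
Σ=6b of 6 (121bpm 6/8) — PASS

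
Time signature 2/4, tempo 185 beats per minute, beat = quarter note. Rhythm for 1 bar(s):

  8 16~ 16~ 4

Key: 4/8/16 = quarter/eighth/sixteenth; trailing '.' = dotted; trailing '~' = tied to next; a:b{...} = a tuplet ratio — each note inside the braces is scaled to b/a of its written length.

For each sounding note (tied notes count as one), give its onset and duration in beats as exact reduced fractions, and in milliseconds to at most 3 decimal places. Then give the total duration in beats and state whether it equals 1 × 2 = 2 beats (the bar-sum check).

1) 0.0ms=0b +162.162ms=1/2b
2) 162.162ms=1/2b +486.486ms=3/2b
Σ=2b of 2 (185bpm 2/4) — PASS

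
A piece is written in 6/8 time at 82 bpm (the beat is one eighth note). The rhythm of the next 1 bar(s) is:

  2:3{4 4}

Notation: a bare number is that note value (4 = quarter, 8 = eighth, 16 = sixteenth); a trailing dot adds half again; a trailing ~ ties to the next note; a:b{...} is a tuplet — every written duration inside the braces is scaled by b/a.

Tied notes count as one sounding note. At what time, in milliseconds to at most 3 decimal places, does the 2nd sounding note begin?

1. 0.0ms @ 0 + 2195.122ms (3)
2. 2195.122ms @ 3 + 2195.122ms (3)

note 2 onset = 3b = 2195.122ms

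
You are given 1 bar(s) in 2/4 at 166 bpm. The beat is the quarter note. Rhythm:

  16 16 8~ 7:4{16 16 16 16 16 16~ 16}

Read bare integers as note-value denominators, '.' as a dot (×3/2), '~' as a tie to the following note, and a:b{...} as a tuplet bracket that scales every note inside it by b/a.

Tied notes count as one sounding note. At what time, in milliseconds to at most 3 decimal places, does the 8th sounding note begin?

1. 0.0ms @ 0 + 90.361ms (1/4)
2. 90.361ms @ 1/4 + 90.361ms (1/4)
3. 180.723ms @ 1/2 + 232.358ms (9/14)
4. 413.081ms @ 8/7 + 51.635ms (1/7)
5. 464.716ms @ 9/7 + 51.635ms (1/7)
6. 516.351ms @ 10/7 + 51.635ms (1/7)
7. 567.986ms @ 11/7 + 51.635ms (1/7)
8. 619.621ms @ 12/7 + 103.27ms (2/7)

note 8 onset = 12/7b = 619.621ms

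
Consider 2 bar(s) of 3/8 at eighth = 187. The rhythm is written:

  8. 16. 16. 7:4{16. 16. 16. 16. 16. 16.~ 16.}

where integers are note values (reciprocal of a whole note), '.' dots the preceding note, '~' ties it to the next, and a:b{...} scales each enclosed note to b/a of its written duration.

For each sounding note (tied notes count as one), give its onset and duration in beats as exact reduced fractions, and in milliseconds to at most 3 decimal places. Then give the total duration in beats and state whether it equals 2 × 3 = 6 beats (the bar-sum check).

1) 0.0ms=0b +481.283ms=3/2b
2) 481.283ms=3/2b +240.642ms=3/4b
3) 721.925ms=9/4b +240.642ms=3/4b
4) 962.567ms=3b +137.51ms=3/7b
5) 1100.076ms=24/7b +137.51ms=3/7b
6) 1237.586ms=27/7b +137.51ms=3/7b
7) 1375.095ms=30/7b +137.51ms=3/7b
8) 1512.605ms=33/7b +137.51ms=3/7b
9) 1650.115ms=36/7b +275.019ms=6/7b
Σ=6b of 6 (187bpm 3/8) — PASS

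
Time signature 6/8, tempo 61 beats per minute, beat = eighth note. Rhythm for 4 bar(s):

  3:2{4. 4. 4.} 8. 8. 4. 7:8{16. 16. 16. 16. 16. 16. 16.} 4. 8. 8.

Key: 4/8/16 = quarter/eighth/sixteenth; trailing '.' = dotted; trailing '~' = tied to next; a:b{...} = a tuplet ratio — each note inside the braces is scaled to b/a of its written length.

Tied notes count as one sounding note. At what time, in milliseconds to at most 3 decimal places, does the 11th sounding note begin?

1. 0.0ms @ 0 + 1967.213ms (2)
2. 1967.213ms @ 2 + 1967.213ms (2)
3. 3934.426ms @ 4 + 1967.213ms (2)
4. 5901.639ms @ 6 + 1475.41ms (3/2)
5. 7377.049ms @ 15/2 + 1475.41ms (3/2)
6. 8852.459ms @ 9 + 2950.82ms (3)
7. 11803.279ms @ 12 + 843.091ms (6/7)
8. 12646.37ms @ 90/7 + 843.091ms (6/7)
9. 13489.461ms @ 96/7 + 843.091ms (6/7)
10. 14332.553ms @ 102/7 + 843.091ms (6/7)
11. 15175.644ms @ 108/7 + 843.091ms (6/7)
12. 16018.735ms @ 114/7 + 843.091ms (6/7)
13. 16861.827ms @ 120/7 + 843.091ms (6/7)
14. 17704.918ms @ 18 + 2950.82ms (3)
15. 20655.738ms @ 21 + 1475.41ms (3/2)
16. 22131.148ms @ 45/2 + 1475.41ms (3/2)

note 11 onset = 108/7b = 15175.644ms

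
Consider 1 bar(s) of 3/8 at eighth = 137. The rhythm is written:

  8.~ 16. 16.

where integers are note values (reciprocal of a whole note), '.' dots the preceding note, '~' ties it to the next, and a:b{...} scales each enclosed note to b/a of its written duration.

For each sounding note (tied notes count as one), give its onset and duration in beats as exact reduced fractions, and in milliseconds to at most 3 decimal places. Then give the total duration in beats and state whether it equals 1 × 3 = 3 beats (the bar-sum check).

1) 0.0ms=0b +985.401ms=9/4b
2) 985.401ms=9/4b +328.467ms=3/4b
Σ=3b of 3 (137bpm 3/8) — PASS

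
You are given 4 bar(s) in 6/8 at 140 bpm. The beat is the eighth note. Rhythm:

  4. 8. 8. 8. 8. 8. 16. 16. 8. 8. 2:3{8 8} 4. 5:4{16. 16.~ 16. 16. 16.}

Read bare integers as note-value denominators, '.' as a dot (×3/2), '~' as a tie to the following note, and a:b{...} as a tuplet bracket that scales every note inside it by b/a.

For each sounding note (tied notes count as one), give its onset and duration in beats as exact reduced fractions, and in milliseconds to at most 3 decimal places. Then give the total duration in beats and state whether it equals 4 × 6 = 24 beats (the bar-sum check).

1) 0.0ms=0b +1285.714ms=3b
2) 1285.714ms=3b +642.857ms=3/2b
3) 1928.571ms=9/2b +642.857ms=3/2b
4) 2571.429ms=6b +642.857ms=3/2b
5) 3214.286ms=15/2b +642.857ms=3/2b
6) 3857.143ms=9b +642.857ms=3/2b
7) 4500.0ms=21/2b +321.429ms=3/4b
8) 4821.429ms=45/4b +321.429ms=3/4b
9) 5142.857ms=12b +642.857ms=3/2b
10) 5785.714ms=27/2b +642.857ms=3/2b
11) 6428.571ms=15b +642.857ms=3/2b
12) 7071.429ms=33/2b +642.857ms=3/2b
13) 7714.286ms=18b +1285.714ms=3b
14) 9000.0ms=21b +257.143ms=3/5b
15) 9257.143ms=108/5b +514.286ms=6/5b
16) 9771.429ms=114/5b +257.143ms=3/5b
17) 10028.571ms=117/5b +257.143ms=3/5b
Σ=24b of 24 (140bpm 6/8) — PASS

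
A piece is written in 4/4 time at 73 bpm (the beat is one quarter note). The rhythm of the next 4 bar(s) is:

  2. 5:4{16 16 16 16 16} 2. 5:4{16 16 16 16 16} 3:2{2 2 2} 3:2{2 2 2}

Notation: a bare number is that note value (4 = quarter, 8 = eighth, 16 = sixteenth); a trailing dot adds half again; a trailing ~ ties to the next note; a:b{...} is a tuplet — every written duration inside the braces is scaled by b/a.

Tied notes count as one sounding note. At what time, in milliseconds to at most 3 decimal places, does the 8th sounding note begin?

1. 0.0ms @ 0 + 2465.753ms (3)
2. 2465.753ms @ 3 + 164.384ms (1/5)
3. 2630.137ms @ 16/5 + 164.384ms (1/5)
4. 2794.521ms @ 17/5 + 164.384ms (1/5)
5. 2958.904ms @ 18/5 + 164.384ms (1/5)
6. 3123.288ms @ 19/5 + 164.384ms (1/5)
7. 3287.671ms @ 4 + 2465.753ms (3)
8. 5753.425ms @ 7 + 164.384ms (1/5)
9. 5917.808ms @ 36/5 + 164.384ms (1/5)
10. 6082.192ms @ 37/5 + 164.384ms (1/5)
11. 6246.575ms @ 38/5 + 164.384ms (1/5)
12. 6410.959ms @ 39/5 + 164.384ms (1/5)
13. 6575.342ms @ 8 + 1095.89ms (4/3)
14. 7671.233ms @ 28/3 + 1095.89ms (4/3)
15. 8767.123ms @ 32/3 + 1095.89ms (4/3)
16. 9863.014ms @ 12 + 1095.89ms (4/3)
17. 10958.904ms @ 40/3 + 1095.89ms (4/3)
18. 12054.795ms @ 44/3 + 1095.89ms (4/3)

note 8 onset = 7b = 5753.425ms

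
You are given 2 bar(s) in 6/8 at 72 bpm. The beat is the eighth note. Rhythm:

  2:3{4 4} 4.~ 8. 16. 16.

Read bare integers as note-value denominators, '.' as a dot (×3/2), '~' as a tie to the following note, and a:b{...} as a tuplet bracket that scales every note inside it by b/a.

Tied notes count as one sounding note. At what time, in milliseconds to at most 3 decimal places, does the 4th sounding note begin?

1. 0.0ms @ 0 + 2500.0ms (3)
2. 2500.0ms @ 3 + 2500.0ms (3)
3. 5000.0ms @ 6 + 3750.0ms (9/2)
4. 8750.0ms @ 21/2 + 625.0ms (3/4)
5. 9375.0ms @ 45/4 + 625.0ms (3/4)

note 4 onset = 21/2b = 8750.0ms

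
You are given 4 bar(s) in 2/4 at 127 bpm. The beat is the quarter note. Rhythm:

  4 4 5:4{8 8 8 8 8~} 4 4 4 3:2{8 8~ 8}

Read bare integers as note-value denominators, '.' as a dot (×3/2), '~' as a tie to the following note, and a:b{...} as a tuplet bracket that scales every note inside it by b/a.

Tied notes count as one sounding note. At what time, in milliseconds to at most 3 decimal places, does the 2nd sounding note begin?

1. 0.0ms @ 0 + 472.441ms (1)
2. 472.441ms @ 1 + 472.441ms (1)
3. 944.882ms @ 2 + 188.976ms (2/5)
4. 1133.858ms @ 12/5 + 188.976ms (2/5)
5. 1322.835ms @ 14/5 + 188.976ms (2/5)
6. 1511.811ms @ 16/5 + 188.976ms (2/5)
7. 1700.787ms @ 18/5 + 661.417ms (7/5)
8. 2362.205ms @ 5 + 472.441ms (1)
9. 2834.646ms @ 6 + 472.441ms (1)
10. 3307.087ms @ 7 + 157.48ms (1/3)
11. 3464.567ms @ 22/3 + 314.961ms (2/3)

note 2 onset = 1b = 472.441ms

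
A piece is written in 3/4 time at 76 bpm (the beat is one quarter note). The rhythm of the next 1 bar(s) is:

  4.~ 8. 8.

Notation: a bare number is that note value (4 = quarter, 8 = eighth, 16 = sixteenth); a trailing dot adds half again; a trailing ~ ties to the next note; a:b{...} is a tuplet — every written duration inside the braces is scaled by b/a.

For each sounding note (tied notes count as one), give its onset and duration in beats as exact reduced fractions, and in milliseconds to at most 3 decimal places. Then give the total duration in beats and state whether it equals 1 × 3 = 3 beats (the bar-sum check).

1) 0.0ms=0b +1776.316ms=9/4b
2) 1776.316ms=9/4b +592.105ms=3/4b
Σ=3b of 3 (76bpm 3/4) — PASS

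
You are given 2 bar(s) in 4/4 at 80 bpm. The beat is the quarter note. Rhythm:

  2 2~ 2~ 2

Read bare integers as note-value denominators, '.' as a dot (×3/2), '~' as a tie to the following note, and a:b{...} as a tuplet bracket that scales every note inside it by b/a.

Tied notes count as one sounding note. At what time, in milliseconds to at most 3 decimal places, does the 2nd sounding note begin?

1. 0.0ms @ 0 + 1500.0ms (2)
2. 1500.0ms @ 2 + 4500.0ms (6)

note 2 onset = 2b = 1500.0ms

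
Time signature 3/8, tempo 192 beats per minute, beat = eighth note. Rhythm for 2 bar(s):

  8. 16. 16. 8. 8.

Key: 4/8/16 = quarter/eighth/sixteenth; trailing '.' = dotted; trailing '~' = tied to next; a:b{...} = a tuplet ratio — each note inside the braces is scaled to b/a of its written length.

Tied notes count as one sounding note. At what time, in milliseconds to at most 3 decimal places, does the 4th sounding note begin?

1. 0.0ms @ 0 + 468.75ms (3/2)
2. 468.75ms @ 3/2 + 234.375ms (3/4)
3. 703.125ms @ 9/4 + 234.375ms (3/4)
4. 937.5ms @ 3 + 468.75ms (3/2)
5. 1406.25ms @ 9/2 + 468.75ms (3/2)

note 4 onset = 3b = 937.5ms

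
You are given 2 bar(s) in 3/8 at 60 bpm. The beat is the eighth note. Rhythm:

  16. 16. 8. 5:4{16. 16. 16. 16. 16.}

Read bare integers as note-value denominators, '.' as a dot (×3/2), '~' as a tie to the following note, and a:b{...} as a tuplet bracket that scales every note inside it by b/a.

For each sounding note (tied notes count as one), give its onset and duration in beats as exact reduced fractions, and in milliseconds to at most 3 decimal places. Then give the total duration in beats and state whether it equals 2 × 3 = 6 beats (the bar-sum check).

1) 0.0ms=0b +750.0ms=3/4b
2) 750.0ms=3/4b +750.0ms=3/4b
3) 1500.0ms=3/2b +1500.0ms=3/2b
4) 3000.0ms=3b +600.0ms=3/5b
5) 3600.0ms=18/5b +600.0ms=3/5b
6) 4200.0ms=21/5b +600.0ms=3/5b
7) 4800.0ms=24/5b +600.0ms=3/5b
8) 5400.0ms=27/5b +600.0ms=3/5b
Σ=6b of 6 (60bpm 3/8) — PASS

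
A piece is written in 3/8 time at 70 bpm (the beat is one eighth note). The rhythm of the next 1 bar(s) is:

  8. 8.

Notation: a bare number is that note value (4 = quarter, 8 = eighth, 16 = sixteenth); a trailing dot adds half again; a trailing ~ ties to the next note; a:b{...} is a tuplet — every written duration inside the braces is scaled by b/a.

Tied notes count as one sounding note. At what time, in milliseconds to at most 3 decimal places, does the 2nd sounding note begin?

1. 0.0ms @ 0 + 1285.714ms (3/2)
2. 1285.714ms @ 3/2 + 1285.714ms (3/2)

note 2 onset = 3/2b = 1285.714ms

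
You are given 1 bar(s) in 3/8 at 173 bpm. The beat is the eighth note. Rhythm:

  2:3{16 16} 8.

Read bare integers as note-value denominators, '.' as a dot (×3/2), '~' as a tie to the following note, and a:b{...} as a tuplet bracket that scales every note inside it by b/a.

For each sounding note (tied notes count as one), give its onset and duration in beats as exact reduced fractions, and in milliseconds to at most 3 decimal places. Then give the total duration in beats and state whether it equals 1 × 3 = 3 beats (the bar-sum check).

1) 0.0ms=0b +260.116ms=3/4b
2) 260.116ms=3/4b +260.116ms=3/4b
3) 520.231ms=3/2b +520.231ms=3/2b
Σ=3b of 3 (173bpm 3/8) — PASS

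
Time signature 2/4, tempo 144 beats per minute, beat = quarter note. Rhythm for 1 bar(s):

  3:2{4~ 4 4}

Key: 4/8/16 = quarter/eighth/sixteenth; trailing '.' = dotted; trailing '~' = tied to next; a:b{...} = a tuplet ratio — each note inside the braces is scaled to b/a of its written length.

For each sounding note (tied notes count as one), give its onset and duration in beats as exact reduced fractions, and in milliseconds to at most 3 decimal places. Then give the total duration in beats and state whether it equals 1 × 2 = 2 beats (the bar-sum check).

1) 0.0ms=0b +555.556ms=4/3b
2) 555.556ms=4/3b +277.778ms=2/3b
Σ=2b of 2 (144bpm 2/4) — PASS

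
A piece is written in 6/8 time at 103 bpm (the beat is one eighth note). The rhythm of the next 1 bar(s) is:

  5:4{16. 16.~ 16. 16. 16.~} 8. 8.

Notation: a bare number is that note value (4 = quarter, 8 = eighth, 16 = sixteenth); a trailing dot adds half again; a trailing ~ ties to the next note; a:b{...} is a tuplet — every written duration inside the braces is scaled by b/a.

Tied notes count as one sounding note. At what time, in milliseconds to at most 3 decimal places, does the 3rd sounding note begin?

note 3 onset = 9/5b = 1048.544ms

1. 0.0ms @ 0 + 349.515ms (3/5)
2. 349.515ms @ 3/5 + 699.029ms (6/5)
3. 1048.544ms @ 9/5 + 349.515ms (3/5)
4. 1398.058ms @ 12/5 + 1223.301ms (21/10)
5. 2621.359ms @ 9/2 + 873.786ms (3/2)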